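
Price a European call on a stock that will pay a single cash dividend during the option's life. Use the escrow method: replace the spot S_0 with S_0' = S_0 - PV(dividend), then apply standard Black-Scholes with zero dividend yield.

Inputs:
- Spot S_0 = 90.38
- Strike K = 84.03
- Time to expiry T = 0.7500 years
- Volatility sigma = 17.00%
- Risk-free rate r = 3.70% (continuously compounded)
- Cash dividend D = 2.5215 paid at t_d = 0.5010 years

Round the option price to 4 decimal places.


Answer: Price = 8.6599

Derivation:
PV(D) = D * exp(-r * t_d) = 2.5215 * 0.98163375 = 2.47518951
S_0' = S_0 - PV(D) = 90.3800 - 2.47518951 = 87.90481049
d1 = (ln(S_0'/K) + (r + sigma^2/2)*T) / (sigma*sqrt(T)) = 0.56830388
d2 = d1 - sigma*sqrt(T) = 0.42107957
exp(-rT) = 0.97263149
N(d1) = 0.71508568; N(d2) = 0.66315151
C = S_0' * N(d1) - K * exp(-rT) * N(d2) = 87.90481049 * 0.71508568 - 84.0300 * 0.97263149 * 0.66315151 = 8.6599


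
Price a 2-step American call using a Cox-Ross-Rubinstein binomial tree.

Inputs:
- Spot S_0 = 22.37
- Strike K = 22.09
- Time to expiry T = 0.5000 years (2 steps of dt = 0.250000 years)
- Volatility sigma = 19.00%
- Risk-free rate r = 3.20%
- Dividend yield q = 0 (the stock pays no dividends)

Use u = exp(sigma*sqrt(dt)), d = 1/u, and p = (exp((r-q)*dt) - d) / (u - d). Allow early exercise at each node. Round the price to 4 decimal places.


Answer: Price = V(0,0) = 1.4500

Derivation:
dt = T/N = 0.250000
u = exp(sigma*sqrt(dt)) = 1.099659; d = 1/u = 0.909373
p = (exp((r-q)*dt) - d) / (u - d) = 0.518478
Discount per step: exp(-r*dt) = 0.992032
Stock lattice S(k, i) with i counting down-moves:
  k=0: S(0,0) = 22.3700
  k=1: S(1,0) = 24.5994; S(1,1) = 20.3427
  k=2: S(2,0) = 27.0509; S(2,1) = 22.3700; S(2,2) = 18.4991
Terminal payoffs V(N, i) = max(S_T - K, 0):
  V(2,0) = 4.960913; V(2,1) = 0.280000; V(2,2) = 0.000000
Backward induction: V(k, i) = exp(-r*dt) * [p * V(k+1, i) + (1-p) * V(k+1, i+1)]; then take max(V_cont, immediate exercise) for American.
  V(1,0) = exp(-r*dt) * [p*4.960913 + (1-p)*0.280000] = 2.685384; exercise = 2.509369; V(1,0) = max -> 2.685384
  V(1,1) = exp(-r*dt) * [p*0.280000 + (1-p)*0.000000] = 0.144017; exercise = 0.000000; V(1,1) = max -> 0.144017
  V(0,0) = exp(-r*dt) * [p*2.685384 + (1-p)*0.144017] = 1.450014; exercise = 0.280000; V(0,0) = max -> 1.450014


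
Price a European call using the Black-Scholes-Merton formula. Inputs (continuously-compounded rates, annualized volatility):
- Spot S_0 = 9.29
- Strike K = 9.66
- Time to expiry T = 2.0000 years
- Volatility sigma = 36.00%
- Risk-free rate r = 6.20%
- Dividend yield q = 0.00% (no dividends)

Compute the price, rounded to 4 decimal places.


d1 = (ln(S/K) + (r - q + 0.5*sigma^2) * T) / (sigma * sqrt(T)) = 0.42140599
d2 = d1 - sigma * sqrt(T) = -0.08771089
exp(-rT) = 0.88337984; exp(-qT) = 1.00000000
C = S_0 * exp(-qT) * N(d1) - K * exp(-rT) * N(d2)
N(d1) = 0.66327068; N(d2) = 0.46505323
C = 9.2900 * 1.00000000 * 0.66327068 - 9.6600 * 0.88337984 * 0.46505323 = 2.1933

Answer: Price = 2.1933


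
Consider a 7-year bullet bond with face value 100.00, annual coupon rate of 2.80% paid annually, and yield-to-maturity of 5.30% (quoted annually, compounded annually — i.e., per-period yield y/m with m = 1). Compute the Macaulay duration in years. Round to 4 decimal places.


Answer: Macaulay duration = 6.4003 years

Derivation:
Coupon per period c = face * coupon_rate / m = 2.800000
Periods per year m = 1; per-period yield y/m = 0.053000
Number of cashflows N = 7
Cashflows (t years, CF_t, discount factor 1/(1+y/m)^(m*t), PV):
  t = 1.0000: CF_t = 2.800000, DF = 0.949668, PV = 2.659069
  t = 2.0000: CF_t = 2.800000, DF = 0.901869, PV = 2.525232
  t = 3.0000: CF_t = 2.800000, DF = 0.856475, PV = 2.398131
  t = 4.0000: CF_t = 2.800000, DF = 0.813367, PV = 2.277427
  t = 5.0000: CF_t = 2.800000, DF = 0.772428, PV = 2.162799
  t = 6.0000: CF_t = 2.800000, DF = 0.733550, PV = 2.053940
  t = 7.0000: CF_t = 102.800000, DF = 0.696629, PV = 71.613437
Price P = sum_t PV_t = 85.690036
Macaulay numerator sum_t t * PV_t:
  t * PV_t at t = 1.0000: 2.659069
  t * PV_t at t = 2.0000: 5.050464
  t * PV_t at t = 3.0000: 7.194393
  t * PV_t at t = 4.0000: 9.109710
  t * PV_t at t = 5.0000: 10.813995
  t * PV_t at t = 6.0000: 12.323641
  t * PV_t at t = 7.0000: 501.294057
Macaulay duration D = (sum_t t * PV_t) / P = 548.445331 / 85.690036 = 6.400340


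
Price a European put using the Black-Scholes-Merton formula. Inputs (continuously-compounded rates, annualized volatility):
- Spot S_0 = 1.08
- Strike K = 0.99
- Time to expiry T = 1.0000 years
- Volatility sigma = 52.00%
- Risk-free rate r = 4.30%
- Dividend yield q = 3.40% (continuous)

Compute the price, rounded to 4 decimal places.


Answer: Price = 0.1599

Derivation:
d1 = (ln(S/K) + (r - q + 0.5*sigma^2) * T) / (sigma * sqrt(T)) = 0.44463726
d2 = d1 - sigma * sqrt(T) = -0.07536274
exp(-rT) = 0.95791139; exp(-qT) = 0.96657150
P = K * exp(-rT) * N(-d2) - S_0 * exp(-qT) * N(-d1)
N(-d1) = 0.32829096; N(-d2) = 0.53003695
P = 0.9900 * 0.95791139 * 0.53003695 - 1.0800 * 0.96657150 * 0.32829096 = 0.1599


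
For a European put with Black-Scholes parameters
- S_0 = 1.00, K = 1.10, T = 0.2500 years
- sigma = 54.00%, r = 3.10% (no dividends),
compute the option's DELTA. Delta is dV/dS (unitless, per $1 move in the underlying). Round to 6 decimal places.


Answer: Delta = -0.575070

Derivation:
d1 = -0.1892969622; d2 = -0.4592969622
phi(d1) = 0.3918582142; exp(-qT) = 1.0000000000; exp(-rT) = 0.9922799538
N(-d1) = 0.5750699620
Delta = -exp(-qT) * N(-d1) = -1.0000000000 * 0.5750699620 = -0.575070


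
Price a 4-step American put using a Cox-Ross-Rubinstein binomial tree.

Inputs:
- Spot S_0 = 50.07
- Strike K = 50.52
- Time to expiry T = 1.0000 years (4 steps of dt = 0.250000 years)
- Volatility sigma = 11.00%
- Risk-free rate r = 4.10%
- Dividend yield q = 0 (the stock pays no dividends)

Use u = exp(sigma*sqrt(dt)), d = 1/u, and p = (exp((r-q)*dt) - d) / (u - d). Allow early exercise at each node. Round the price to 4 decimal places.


dt = T/N = 0.250000
u = exp(sigma*sqrt(dt)) = 1.056541; d = 1/u = 0.946485
p = (exp((r-q)*dt) - d) / (u - d) = 0.579867
Discount per step: exp(-r*dt) = 0.989802
Stock lattice S(k, i) with i counting down-moves:
  k=0: S(0,0) = 50.0700
  k=1: S(1,0) = 52.9010; S(1,1) = 47.3905
  k=2: S(2,0) = 55.8920; S(2,1) = 50.0700; S(2,2) = 44.8544
  k=3: S(3,0) = 59.0522; S(3,1) = 52.9010; S(3,2) = 47.3905; S(3,3) = 42.4540
  k=4: S(4,0) = 62.3911; S(4,1) = 55.8920; S(4,2) = 50.0700; S(4,3) = 44.8544; S(4,4) = 40.1821
Terminal payoffs V(N, i) = max(K - S_T, 0):
  V(4,0) = 0.000000; V(4,1) = 0.000000; V(4,2) = 0.450000; V(4,3) = 5.665585; V(4,4) = 10.337884
Backward induction: V(k, i) = exp(-r*dt) * [p * V(k+1, i) + (1-p) * V(k+1, i+1)]; then take max(V_cont, immediate exercise) for American.
  V(3,0) = exp(-r*dt) * [p*0.000000 + (1-p)*0.000000] = 0.000000; exercise = 0.000000; V(3,0) = max -> 0.000000
  V(3,1) = exp(-r*dt) * [p*0.000000 + (1-p)*0.450000] = 0.187132; exercise = 0.000000; V(3,1) = max -> 0.187132
  V(3,2) = exp(-r*dt) * [p*0.450000 + (1-p)*5.665585] = 2.614303; exercise = 3.129489; V(3,2) = max -> 3.129489
  V(3,3) = exp(-r*dt) * [p*5.665585 + (1-p)*10.337884] = 7.550777; exercise = 8.065962; V(3,3) = max -> 8.065962
  V(2,0) = exp(-r*dt) * [p*0.000000 + (1-p)*0.187132] = 0.077818; exercise = 0.000000; V(2,0) = max -> 0.077818
  V(2,1) = exp(-r*dt) * [p*0.187132 + (1-p)*3.129489] = 1.408798; exercise = 0.450000; V(2,1) = max -> 1.408798
  V(2,2) = exp(-r*dt) * [p*3.129489 + (1-p)*8.065962] = 5.150400; exercise = 5.665585; V(2,2) = max -> 5.665585
  V(1,0) = exp(-r*dt) * [p*0.077818 + (1-p)*1.408798] = 0.630510; exercise = 0.000000; V(1,0) = max -> 0.630510
  V(1,1) = exp(-r*dt) * [p*1.408798 + (1-p)*5.665585] = 3.164609; exercise = 3.129489; V(1,1) = max -> 3.164609
  V(0,0) = exp(-r*dt) * [p*0.630510 + (1-p)*3.164609] = 1.677882; exercise = 0.450000; V(0,0) = max -> 1.677882

Answer: Price = V(0,0) = 1.6779


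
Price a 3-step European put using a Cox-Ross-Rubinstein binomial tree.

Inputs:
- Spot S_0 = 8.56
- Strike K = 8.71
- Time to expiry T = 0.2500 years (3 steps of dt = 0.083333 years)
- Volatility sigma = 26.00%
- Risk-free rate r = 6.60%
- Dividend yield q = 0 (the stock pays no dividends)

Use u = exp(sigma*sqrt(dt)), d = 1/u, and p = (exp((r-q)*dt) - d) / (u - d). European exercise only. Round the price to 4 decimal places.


Answer: Price = V(0,0) = 0.4798

Derivation:
dt = T/N = 0.083333
u = exp(sigma*sqrt(dt)) = 1.077944; d = 1/u = 0.927692
p = (exp((r-q)*dt) - d) / (u - d) = 0.517951
Discount per step: exp(-r*dt) = 0.994515
Stock lattice S(k, i) with i counting down-moves:
  k=0: S(0,0) = 8.5600
  k=1: S(1,0) = 9.2272; S(1,1) = 7.9410
  k=2: S(2,0) = 9.9464; S(2,1) = 8.5600; S(2,2) = 7.3668
  k=3: S(3,0) = 10.7217; S(3,1) = 9.2272; S(3,2) = 7.9410; S(3,3) = 6.8342
Terminal payoffs V(N, i) = max(K - S_T, 0):
  V(3,0) = 0.000000; V(3,1) = 0.000000; V(3,2) = 0.768957; V(3,3) = 1.875840
Backward induction: V(k, i) = exp(-r*dt) * [p * V(k+1, i) + (1-p) * V(k+1, i+1)].
  V(2,0) = exp(-r*dt) * [p*0.000000 + (1-p)*0.000000] = 0.000000
  V(2,1) = exp(-r*dt) * [p*0.000000 + (1-p)*0.768957] = 0.368642
  V(2,2) = exp(-r*dt) * [p*0.768957 + (1-p)*1.875840] = 1.295384
  V(1,0) = exp(-r*dt) * [p*0.000000 + (1-p)*0.368642] = 0.176729
  V(1,1) = exp(-r*dt) * [p*0.368642 + (1-p)*1.295384] = 0.810905
  V(0,0) = exp(-r*dt) * [p*0.176729 + (1-p)*0.810905] = 0.479787


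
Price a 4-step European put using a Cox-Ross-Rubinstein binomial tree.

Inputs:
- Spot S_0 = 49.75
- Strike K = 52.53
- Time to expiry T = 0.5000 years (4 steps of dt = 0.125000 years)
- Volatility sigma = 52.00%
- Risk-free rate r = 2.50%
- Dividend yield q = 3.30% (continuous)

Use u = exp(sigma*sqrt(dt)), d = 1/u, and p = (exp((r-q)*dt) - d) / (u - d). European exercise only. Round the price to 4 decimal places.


Answer: Price = V(0,0) = 8.8988

Derivation:
dt = T/N = 0.125000
u = exp(sigma*sqrt(dt)) = 1.201833; d = 1/u = 0.832062
p = (exp((r-q)*dt) - d) / (u - d) = 0.451464
Discount per step: exp(-r*dt) = 0.996880
Stock lattice S(k, i) with i counting down-moves:
  k=0: S(0,0) = 49.7500
  k=1: S(1,0) = 59.7912; S(1,1) = 41.3951
  k=2: S(2,0) = 71.8590; S(2,1) = 49.7500; S(2,2) = 34.4433
  k=3: S(3,0) = 86.3625; S(3,1) = 59.7912; S(3,2) = 41.3951; S(3,3) = 28.6590
  k=4: S(4,0) = 103.7933; S(4,1) = 71.8590; S(4,2) = 49.7500; S(4,3) = 34.4433; S(4,4) = 23.8461
Terminal payoffs V(N, i) = max(K - S_T, 0):
  V(4,0) = 0.000000; V(4,1) = 0.000000; V(4,2) = 2.780000; V(4,3) = 18.086685; V(4,4) = 28.683930
Backward induction: V(k, i) = exp(-r*dt) * [p * V(k+1, i) + (1-p) * V(k+1, i+1)].
  V(3,0) = exp(-r*dt) * [p*0.000000 + (1-p)*0.000000] = 0.000000
  V(3,1) = exp(-r*dt) * [p*0.000000 + (1-p)*2.780000] = 1.520172
  V(3,2) = exp(-r*dt) * [p*2.780000 + (1-p)*18.086685] = 11.141395
  V(3,3) = exp(-r*dt) * [p*18.086685 + (1-p)*28.683930] = 23.825085
  V(2,0) = exp(-r*dt) * [p*0.000000 + (1-p)*1.520172] = 0.831267
  V(2,1) = exp(-r*dt) * [p*1.520172 + (1-p)*11.141395] = 6.776549
  V(2,2) = exp(-r*dt) * [p*11.141395 + (1-p)*23.825085] = 18.042384
  V(1,0) = exp(-r*dt) * [p*0.831267 + (1-p)*6.776549] = 4.079699
  V(1,1) = exp(-r*dt) * [p*6.776549 + (1-p)*18.042384] = 12.915840
  V(0,0) = exp(-r*dt) * [p*4.079699 + (1-p)*12.915840] = 8.898788


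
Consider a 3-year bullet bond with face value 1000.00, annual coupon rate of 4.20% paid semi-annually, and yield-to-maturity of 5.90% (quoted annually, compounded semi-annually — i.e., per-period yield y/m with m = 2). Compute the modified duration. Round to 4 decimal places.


Answer: Modified duration = 2.7641

Derivation:
Coupon per period c = face * coupon_rate / m = 21.000000
Periods per year m = 2; per-period yield y/m = 0.029500
Number of cashflows N = 6
Cashflows (t years, CF_t, discount factor 1/(1+y/m)^(m*t), PV):
  t = 0.5000: CF_t = 21.000000, DF = 0.971345, PV = 20.398252
  t = 1.0000: CF_t = 21.000000, DF = 0.943512, PV = 19.813746
  t = 1.5000: CF_t = 21.000000, DF = 0.916476, PV = 19.245989
  t = 2.0000: CF_t = 21.000000, DF = 0.890214, PV = 18.694502
  t = 2.5000: CF_t = 21.000000, DF = 0.864706, PV = 18.158816
  t = 3.0000: CF_t = 1021.000000, DF = 0.839928, PV = 857.566162
Price P = sum_t PV_t = 953.877467
First compute Macaulay numerator sum_t t * PV_t:
  t * PV_t at t = 0.5000: 10.199126
  t * PV_t at t = 1.0000: 19.813746
  t * PV_t at t = 1.5000: 28.868984
  t * PV_t at t = 2.0000: 37.389003
  t * PV_t at t = 2.5000: 45.397041
  t * PV_t at t = 3.0000: 2572.698487
Macaulay duration D = 2714.366387 / 953.877467 = 2.845613
Modified duration = D / (1 + y/m) = 2.845613 / (1 + 0.029500) = 2.764073


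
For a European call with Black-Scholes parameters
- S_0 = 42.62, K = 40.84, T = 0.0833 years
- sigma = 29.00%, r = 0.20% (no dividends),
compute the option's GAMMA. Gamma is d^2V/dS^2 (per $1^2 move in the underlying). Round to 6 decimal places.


d1 = 0.5535427413; d2 = 0.4698436971
phi(d1) = 0.3422741289; exp(-qT) = 1.0000000000; exp(-rT) = 0.9998334139
Gamma = exp(-qT) * phi(d1) / (S * sigma * sqrt(T)) = 1.0000000000 * 0.3422741289 / (42.6200 * 0.2900 * 0.2886173938) = 0.095949

Answer: Gamma = 0.095949


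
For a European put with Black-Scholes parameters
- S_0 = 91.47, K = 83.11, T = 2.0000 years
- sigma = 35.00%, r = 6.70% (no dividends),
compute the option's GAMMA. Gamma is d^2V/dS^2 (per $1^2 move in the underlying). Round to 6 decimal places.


Answer: Gamma = 0.006839

Derivation:
d1 = 0.7118464535; d2 = 0.2168717067
phi(d1) = 0.3096535399; exp(-qT) = 1.0000000000; exp(-rT) = 0.8745900646
Gamma = exp(-qT) * phi(d1) / (S * sigma * sqrt(T)) = 1.0000000000 * 0.3096535399 / (91.4700 * 0.3500 * 1.4142135624) = 0.006839


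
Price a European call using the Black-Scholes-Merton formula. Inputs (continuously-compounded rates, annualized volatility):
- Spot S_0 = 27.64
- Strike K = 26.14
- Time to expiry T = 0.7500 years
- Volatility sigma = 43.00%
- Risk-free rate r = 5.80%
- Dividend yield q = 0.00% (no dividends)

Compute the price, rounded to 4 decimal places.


Answer: Price = 5.3318

Derivation:
d1 = (ln(S/K) + (r - q + 0.5*sigma^2) * T) / (sigma * sqrt(T)) = 0.45284345
d2 = d1 - sigma * sqrt(T) = 0.08045253
exp(-rT) = 0.95743255; exp(-qT) = 1.00000000
C = S_0 * exp(-qT) * N(d1) - K * exp(-rT) * N(d2)
N(d1) = 0.67466926; N(d2) = 0.53206132
C = 27.6400 * 1.00000000 * 0.67466926 - 26.1400 * 0.95743255 * 0.53206132 = 5.3318


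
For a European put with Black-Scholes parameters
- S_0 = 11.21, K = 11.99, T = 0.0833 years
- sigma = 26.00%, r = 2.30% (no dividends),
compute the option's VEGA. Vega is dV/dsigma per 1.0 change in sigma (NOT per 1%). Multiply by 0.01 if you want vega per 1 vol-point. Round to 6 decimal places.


Answer: Vega = 0.912083

Derivation:
d1 = -0.8333536330; d2 = -0.9083941554
phi(d1) = 0.2819071065; exp(-qT) = 1.0000000000; exp(-rT) = 0.9980859342
Vega = S * exp(-qT) * phi(d1) * sqrt(T) = 11.2100 * 1.0000000000 * 0.2819071065 * 0.2886173938 = 0.912083


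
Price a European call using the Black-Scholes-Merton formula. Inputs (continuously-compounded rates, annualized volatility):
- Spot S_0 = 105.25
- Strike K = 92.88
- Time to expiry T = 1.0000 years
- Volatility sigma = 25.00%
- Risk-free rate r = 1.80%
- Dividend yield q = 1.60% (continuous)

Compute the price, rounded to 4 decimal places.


d1 = (ln(S/K) + (r - q + 0.5*sigma^2) * T) / (sigma * sqrt(T)) = 0.63312054
d2 = d1 - sigma * sqrt(T) = 0.38312054
exp(-rT) = 0.98216103; exp(-qT) = 0.98412732
C = S_0 * exp(-qT) * N(d1) - K * exp(-rT) * N(d2)
N(d1) = 0.73667254; N(d2) = 0.64918480
C = 105.2500 * 0.98412732 * 0.73667254 - 92.8800 * 0.98216103 * 0.64918480 = 17.0834

Answer: Price = 17.0834


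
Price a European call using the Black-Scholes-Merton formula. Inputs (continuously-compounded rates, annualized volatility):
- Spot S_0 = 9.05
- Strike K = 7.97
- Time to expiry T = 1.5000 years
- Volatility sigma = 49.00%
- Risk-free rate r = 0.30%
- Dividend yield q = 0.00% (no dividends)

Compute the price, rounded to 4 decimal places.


d1 = (ln(S/K) + (r - q + 0.5*sigma^2) * T) / (sigma * sqrt(T)) = 0.51931726
d2 = d1 - sigma * sqrt(T) = -0.08080773
exp(-rT) = 0.99551011; exp(-qT) = 1.00000000
C = S_0 * exp(-qT) * N(d1) - K * exp(-rT) * N(d2)
N(d1) = 0.69823024; N(d2) = 0.46779743
C = 9.0500 * 1.00000000 * 0.69823024 - 7.9700 * 0.99551011 * 0.46779743 = 2.6074

Answer: Price = 2.6074


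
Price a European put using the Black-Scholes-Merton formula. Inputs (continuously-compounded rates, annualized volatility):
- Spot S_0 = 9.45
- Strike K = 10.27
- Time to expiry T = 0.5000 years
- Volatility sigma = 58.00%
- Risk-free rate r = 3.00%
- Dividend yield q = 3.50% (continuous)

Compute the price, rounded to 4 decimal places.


d1 = (ln(S/K) + (r - q + 0.5*sigma^2) * T) / (sigma * sqrt(T)) = -0.00393123
d2 = d1 - sigma * sqrt(T) = -0.41405316
exp(-rT) = 0.98511194; exp(-qT) = 0.98265224
P = K * exp(-rT) * N(-d2) - S_0 * exp(-qT) * N(-d1)
N(-d1) = 0.50156833; N(-d2) = 0.66058241
P = 10.2700 * 0.98511194 * 0.66058241 - 9.4500 * 0.98265224 * 0.50156833 = 2.0256

Answer: Price = 2.0256


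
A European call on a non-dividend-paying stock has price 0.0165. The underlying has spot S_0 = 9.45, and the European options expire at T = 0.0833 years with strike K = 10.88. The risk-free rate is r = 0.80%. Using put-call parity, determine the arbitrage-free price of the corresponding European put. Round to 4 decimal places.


Put-call parity: C - P = S_0 * exp(-qT) - K * exp(-rT).
S_0 * exp(-qT) = 9.4500 * 1.00000000 = 9.45000000
K * exp(-rT) = 10.8800 * 0.99933382 = 10.87275198
P = C - S*exp(-qT) + K*exp(-rT)
P = 0.0165 - 9.45000000 + 10.87275198 = 1.4393

Answer: Put price = 1.4393


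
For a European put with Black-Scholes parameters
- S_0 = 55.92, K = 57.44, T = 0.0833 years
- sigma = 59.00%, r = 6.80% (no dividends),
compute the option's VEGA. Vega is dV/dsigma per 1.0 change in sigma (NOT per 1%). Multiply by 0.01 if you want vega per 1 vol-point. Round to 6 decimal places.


Answer: Vega = 6.433806

Derivation:
d1 = -0.0390879446; d2 = -0.2093722069
phi(d1) = 0.3986376313; exp(-qT) = 1.0000000000; exp(-rT) = 0.9943516125
Vega = S * exp(-qT) * phi(d1) * sqrt(T) = 55.9200 * 1.0000000000 * 0.3986376313 * 0.2886173938 = 6.433806


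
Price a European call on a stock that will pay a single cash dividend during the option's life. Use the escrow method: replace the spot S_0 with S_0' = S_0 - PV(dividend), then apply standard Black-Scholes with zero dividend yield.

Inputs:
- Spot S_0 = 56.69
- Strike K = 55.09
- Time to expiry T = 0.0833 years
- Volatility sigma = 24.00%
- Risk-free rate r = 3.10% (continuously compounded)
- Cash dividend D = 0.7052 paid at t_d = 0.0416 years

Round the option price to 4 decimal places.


PV(D) = D * exp(-r * t_d) = 0.7052 * 0.99871123 = 0.70429116
S_0' = S_0 - PV(D) = 56.6900 - 0.70429116 = 55.98570884
d1 = (ln(S_0'/K) + (r + sigma^2/2)*T) / (sigma*sqrt(T)) = 0.30475161
d2 = d1 - sigma*sqrt(T) = 0.23548343
exp(-rT) = 0.99742103
N(d1) = 0.61972233; N(d2) = 0.59308323
C = S_0' * N(d1) - K * exp(-rT) * N(d2) = 55.98570884 * 0.61972233 - 55.0900 * 0.99742103 * 0.59308323 = 2.1069

Answer: Price = 2.1069


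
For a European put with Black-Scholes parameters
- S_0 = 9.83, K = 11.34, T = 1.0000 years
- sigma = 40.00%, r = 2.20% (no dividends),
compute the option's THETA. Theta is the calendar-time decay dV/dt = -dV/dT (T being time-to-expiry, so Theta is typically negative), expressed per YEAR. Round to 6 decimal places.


Answer: Theta = -0.611287

Derivation:
d1 = -0.1022434104; d2 = -0.5022434104
phi(d1) = 0.3968625060; exp(-qT) = 1.0000000000; exp(-rT) = 0.9782402351
Theta = -S*exp(-qT)*phi(d1)*sigma/(2*sqrt(T)) + r*K*exp(-rT)*N(-d2) - q*S*exp(-qT)*N(-d1)
N(-d1) = 0.5407182641; N(-d2) = 0.6922518448; sqrt(T) = 1.0000000000
Term 1 = -9.8300 * 1.0000000000 * 0.3968625060 * 0.4000 / (2 * 1.0000000000) = -0.7802316868
Term 2 = 0.0220 * 11.3400 * 0.9782402351 * 0.6922518448 = 0.1689450138
Term 3 = 0 (no dividend yield, q = 0)
Theta = -0.7802316868 + (0.1689450138) + (0.0000000000) = -0.611287


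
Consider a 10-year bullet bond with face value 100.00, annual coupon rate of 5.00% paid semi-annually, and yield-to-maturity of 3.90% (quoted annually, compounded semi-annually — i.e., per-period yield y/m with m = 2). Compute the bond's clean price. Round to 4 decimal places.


Answer: Price = 109.0368

Derivation:
Coupon per period c = face * coupon_rate / m = 2.500000
Periods per year m = 2; per-period yield y/m = 0.019500
Number of cashflows N = 20
Cashflows (t years, CF_t, discount factor 1/(1+y/m)^(m*t), PV):
  t = 0.5000: CF_t = 2.500000, DF = 0.980873, PV = 2.452182
  t = 1.0000: CF_t = 2.500000, DF = 0.962112, PV = 2.405279
  t = 1.5000: CF_t = 2.500000, DF = 0.943709, PV = 2.359274
  t = 2.0000: CF_t = 2.500000, DF = 0.925659, PV = 2.314148
  t = 2.5000: CF_t = 2.500000, DF = 0.907954, PV = 2.269885
  t = 3.0000: CF_t = 2.500000, DF = 0.890588, PV = 2.226469
  t = 3.5000: CF_t = 2.500000, DF = 0.873553, PV = 2.183883
  t = 4.0000: CF_t = 2.500000, DF = 0.856845, PV = 2.142112
  t = 4.5000: CF_t = 2.500000, DF = 0.840456, PV = 2.101140
  t = 5.0000: CF_t = 2.500000, DF = 0.824380, PV = 2.060951
  t = 5.5000: CF_t = 2.500000, DF = 0.808613, PV = 2.021531
  t = 6.0000: CF_t = 2.500000, DF = 0.793146, PV = 1.982865
  t = 6.5000: CF_t = 2.500000, DF = 0.777976, PV = 1.944939
  t = 7.0000: CF_t = 2.500000, DF = 0.763095, PV = 1.907738
  t = 7.5000: CF_t = 2.500000, DF = 0.748500, PV = 1.871249
  t = 8.0000: CF_t = 2.500000, DF = 0.734183, PV = 1.835457
  t = 8.5000: CF_t = 2.500000, DF = 0.720140, PV = 1.800351
  t = 9.0000: CF_t = 2.500000, DF = 0.706366, PV = 1.765915
  t = 9.5000: CF_t = 2.500000, DF = 0.692855, PV = 1.732139
  t = 10.0000: CF_t = 102.500000, DF = 0.679603, PV = 69.659325
Price P = sum_t PV_t = 109.036834


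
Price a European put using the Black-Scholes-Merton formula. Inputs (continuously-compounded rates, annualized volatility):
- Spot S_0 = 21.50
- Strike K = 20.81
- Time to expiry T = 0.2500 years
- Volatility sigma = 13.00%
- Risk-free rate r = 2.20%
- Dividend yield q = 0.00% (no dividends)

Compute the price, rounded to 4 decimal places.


d1 = (ln(S/K) + (r - q + 0.5*sigma^2) * T) / (sigma * sqrt(T)) = 0.61895069
d2 = d1 - sigma * sqrt(T) = 0.55395069
exp(-rT) = 0.99451510; exp(-qT) = 1.00000000
P = K * exp(-rT) * N(-d2) - S_0 * exp(-qT) * N(-d1)
N(-d1) = 0.26797442; N(-d2) = 0.28980630
P = 20.8100 * 0.99451510 * 0.28980630 - 21.5000 * 1.00000000 * 0.26797442 = 0.2363

Answer: Price = 0.2363


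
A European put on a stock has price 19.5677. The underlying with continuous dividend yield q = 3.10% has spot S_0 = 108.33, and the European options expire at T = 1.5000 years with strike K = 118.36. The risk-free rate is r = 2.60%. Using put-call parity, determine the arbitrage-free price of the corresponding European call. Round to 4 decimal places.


Put-call parity: C - P = S_0 * exp(-qT) - K * exp(-rT).
S_0 * exp(-qT) = 108.3300 * 0.95456456 = 103.40797885
K * exp(-rT) = 118.3600 * 0.96175071 = 113.83281393
C = P + S*exp(-qT) - K*exp(-rT)
C = 19.5677 + 103.40797885 - 113.83281393 = 9.1429

Answer: Call price = 9.1429


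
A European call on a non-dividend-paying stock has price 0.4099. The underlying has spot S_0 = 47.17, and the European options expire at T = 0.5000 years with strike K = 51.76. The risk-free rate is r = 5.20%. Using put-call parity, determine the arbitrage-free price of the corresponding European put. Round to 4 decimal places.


Answer: Put price = 3.6715

Derivation:
Put-call parity: C - P = S_0 * exp(-qT) - K * exp(-rT).
S_0 * exp(-qT) = 47.1700 * 1.00000000 = 47.17000000
K * exp(-rT) = 51.7600 * 0.97433509 = 50.43158424
P = C - S*exp(-qT) + K*exp(-rT)
P = 0.4099 - 47.17000000 + 50.43158424 = 3.6715


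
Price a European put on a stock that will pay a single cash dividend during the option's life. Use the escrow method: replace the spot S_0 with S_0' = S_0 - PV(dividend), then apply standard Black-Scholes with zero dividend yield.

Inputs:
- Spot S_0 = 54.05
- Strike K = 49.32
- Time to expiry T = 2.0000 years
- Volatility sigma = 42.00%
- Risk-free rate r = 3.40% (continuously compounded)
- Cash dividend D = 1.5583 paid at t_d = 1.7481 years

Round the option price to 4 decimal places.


PV(D) = D * exp(-r * t_d) = 1.5583 * 0.94229640 = 1.46838049
S_0' = S_0 - PV(D) = 54.0500 - 1.46838049 = 52.58161951
d1 = (ln(S_0'/K) + (r + sigma^2/2)*T) / (sigma*sqrt(T)) = 0.51928060
d2 = d1 - sigma*sqrt(T) = -0.07468909
exp(-rT) = 0.93426047
N(-d1) = 0.30178254; N(-d2) = 0.52976896
P = K * exp(-rT) * N(-d2) - S_0' * N(-d1) = 49.3200 * 0.93426047 * 0.52976896 - 52.58161951 * 0.30178254 = 8.5423

Answer: Price = 8.5423


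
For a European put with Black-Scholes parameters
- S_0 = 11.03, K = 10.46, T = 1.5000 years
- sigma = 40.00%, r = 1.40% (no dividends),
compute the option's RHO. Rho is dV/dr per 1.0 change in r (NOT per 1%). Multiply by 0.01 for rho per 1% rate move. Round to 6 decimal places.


Answer: Rho = -8.255902

Derivation:
d1 = 0.3961240809; d2 = -0.0937738676
phi(d1) = 0.3688387667; exp(-qT) = 1.0000000000; exp(-rT) = 0.9792189646
N(-d2) = 0.5373556046
Rho = -K*T*exp(-rT)*N(-d2) = -10.4600 * 1.5000 * 0.9792189646 * 0.5373556046 = -8.255902


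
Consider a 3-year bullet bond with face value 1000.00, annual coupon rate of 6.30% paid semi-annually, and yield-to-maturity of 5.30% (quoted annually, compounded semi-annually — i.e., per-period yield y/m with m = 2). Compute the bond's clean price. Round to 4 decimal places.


Answer: Price = 1027.4030

Derivation:
Coupon per period c = face * coupon_rate / m = 31.500000
Periods per year m = 2; per-period yield y/m = 0.026500
Number of cashflows N = 6
Cashflows (t years, CF_t, discount factor 1/(1+y/m)^(m*t), PV):
  t = 0.5000: CF_t = 31.500000, DF = 0.974184, PV = 30.686800
  t = 1.0000: CF_t = 31.500000, DF = 0.949035, PV = 29.894593
  t = 1.5000: CF_t = 31.500000, DF = 0.924535, PV = 29.122838
  t = 2.0000: CF_t = 31.500000, DF = 0.900667, PV = 28.371006
  t = 2.5000: CF_t = 31.500000, DF = 0.877415, PV = 27.638584
  t = 3.0000: CF_t = 1031.500000, DF = 0.854764, PV = 881.689178
Price P = sum_t PV_t = 1027.402998


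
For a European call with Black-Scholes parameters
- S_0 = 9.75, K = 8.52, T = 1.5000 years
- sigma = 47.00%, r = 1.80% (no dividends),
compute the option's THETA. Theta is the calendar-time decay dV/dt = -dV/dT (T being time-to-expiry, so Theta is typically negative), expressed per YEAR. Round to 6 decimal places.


d1 = 0.5689868374; d2 = -0.0066432522
phi(d1) = 0.3393200408; exp(-qT) = 1.0000000000; exp(-rT) = 0.9733612415
Theta = -S*exp(-qT)*phi(d1)*sigma/(2*sqrt(T)) - r*K*exp(-rT)*N(d2) + q*S*exp(-qT)*N(d1)
N(d1) = 0.7153174637; N(d2) = 0.4973497453; sqrt(T) = 1.2247448714
Term 1 = -9.7500 * 1.0000000000 * 0.3393200408 * 0.4700 / (2 * 1.2247448714) = -0.6347991828
Term 2 = -0.0180 * 8.5200 * 0.9733612415 * 0.4973497453 = -0.0742417241
Term 3 = 0 (no dividend yield, q = 0)
Theta = -0.6347991828 + (-0.0742417241) + (0.0000000000) = -0.709041

Answer: Theta = -0.709041


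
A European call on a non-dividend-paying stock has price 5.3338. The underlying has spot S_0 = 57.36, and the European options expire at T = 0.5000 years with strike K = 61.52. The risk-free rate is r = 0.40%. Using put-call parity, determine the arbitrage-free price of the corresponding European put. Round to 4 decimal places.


Put-call parity: C - P = S_0 * exp(-qT) - K * exp(-rT).
S_0 * exp(-qT) = 57.3600 * 1.00000000 = 57.36000000
K * exp(-rT) = 61.5200 * 0.99800200 = 61.39708296
P = C - S*exp(-qT) + K*exp(-rT)
P = 5.3338 - 57.36000000 + 61.39708296 = 9.3709

Answer: Put price = 9.3709


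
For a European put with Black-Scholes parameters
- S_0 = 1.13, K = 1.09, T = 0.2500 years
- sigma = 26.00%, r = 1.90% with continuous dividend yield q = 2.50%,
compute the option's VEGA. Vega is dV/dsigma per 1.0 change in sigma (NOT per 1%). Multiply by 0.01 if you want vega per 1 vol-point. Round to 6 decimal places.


d1 = 0.3306918191; d2 = 0.2006918191
phi(d1) = 0.3777143440; exp(-qT) = 0.9937694906; exp(-rT) = 0.9952612634
Vega = S * exp(-qT) * phi(d1) * sqrt(T) = 1.1300 * 0.9937694906 * 0.3777143440 * 0.5000000000 = 0.212079

Answer: Vega = 0.212079


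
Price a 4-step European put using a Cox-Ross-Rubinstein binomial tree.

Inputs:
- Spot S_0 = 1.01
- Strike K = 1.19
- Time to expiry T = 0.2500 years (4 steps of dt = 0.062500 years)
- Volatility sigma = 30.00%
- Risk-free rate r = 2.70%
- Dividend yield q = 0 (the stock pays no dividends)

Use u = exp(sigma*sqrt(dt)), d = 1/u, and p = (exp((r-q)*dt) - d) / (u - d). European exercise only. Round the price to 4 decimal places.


Answer: Price = V(0,0) = 0.1821

Derivation:
dt = T/N = 0.062500
u = exp(sigma*sqrt(dt)) = 1.077884; d = 1/u = 0.927743
p = (exp((r-q)*dt) - d) / (u - d) = 0.492508
Discount per step: exp(-r*dt) = 0.998314
Stock lattice S(k, i) with i counting down-moves:
  k=0: S(0,0) = 1.0100
  k=1: S(1,0) = 1.0887; S(1,1) = 0.9370
  k=2: S(2,0) = 1.1735; S(2,1) = 1.0100; S(2,2) = 0.8693
  k=3: S(3,0) = 1.2648; S(3,1) = 1.0887; S(3,2) = 0.9370; S(3,3) = 0.8065
  k=4: S(4,0) = 1.3634; S(4,1) = 1.1735; S(4,2) = 1.0100; S(4,3) = 0.8693; S(4,4) = 0.7482
Terminal payoffs V(N, i) = max(K - S_T, 0):
  V(4,0) = 0.000000; V(4,1) = 0.016547; V(4,2) = 0.180000; V(4,3) = 0.320685; V(4,4) = 0.441774
Backward induction: V(k, i) = exp(-r*dt) * [p * V(k+1, i) + (1-p) * V(k+1, i+1)].
  V(3,0) = exp(-r*dt) * [p*0.000000 + (1-p)*0.016547] = 0.008384
  V(3,1) = exp(-r*dt) * [p*0.016547 + (1-p)*0.180000] = 0.099331
  V(3,2) = exp(-r*dt) * [p*0.180000 + (1-p)*0.320685] = 0.250973
  V(3,3) = exp(-r*dt) * [p*0.320685 + (1-p)*0.441774] = 0.381492
  V(2,0) = exp(-r*dt) * [p*0.008384 + (1-p)*0.099331] = 0.054446
  V(2,1) = exp(-r*dt) * [p*0.099331 + (1-p)*0.250973] = 0.175991
  V(2,2) = exp(-r*dt) * [p*0.250973 + (1-p)*0.381492] = 0.316675
  V(1,0) = exp(-r*dt) * [p*0.054446 + (1-p)*0.175991] = 0.115933
  V(1,1) = exp(-r*dt) * [p*0.175991 + (1-p)*0.316675] = 0.246970
  V(0,0) = exp(-r*dt) * [p*0.115933 + (1-p)*0.246970] = 0.182126


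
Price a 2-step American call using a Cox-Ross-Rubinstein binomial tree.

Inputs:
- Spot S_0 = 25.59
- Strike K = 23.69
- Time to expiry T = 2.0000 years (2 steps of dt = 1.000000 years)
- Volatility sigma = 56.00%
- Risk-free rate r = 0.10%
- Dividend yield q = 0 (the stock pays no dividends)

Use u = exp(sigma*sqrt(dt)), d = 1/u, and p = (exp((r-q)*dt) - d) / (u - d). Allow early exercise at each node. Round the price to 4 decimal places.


Answer: Price = V(0,0) = 8.1324

Derivation:
dt = T/N = 1.000000
u = exp(sigma*sqrt(dt)) = 1.750673; d = 1/u = 0.571209
p = (exp((r-q)*dt) - d) / (u - d) = 0.364396
Discount per step: exp(-r*dt) = 0.999000
Stock lattice S(k, i) with i counting down-moves:
  k=0: S(0,0) = 25.5900
  k=1: S(1,0) = 44.7997; S(1,1) = 14.6172
  k=2: S(2,0) = 78.4296; S(2,1) = 25.5900; S(2,2) = 8.3495
Terminal payoffs V(N, i) = max(S_T - K, 0):
  V(2,0) = 54.739619; V(2,1) = 1.900000; V(2,2) = 0.000000
Backward induction: V(k, i) = exp(-r*dt) * [p * V(k+1, i) + (1-p) * V(k+1, i+1)]; then take max(V_cont, immediate exercise) for American.
  V(1,0) = exp(-r*dt) * [p*54.739619 + (1-p)*1.900000] = 21.133387; exercise = 21.109709; V(1,0) = max -> 21.133387
  V(1,1) = exp(-r*dt) * [p*1.900000 + (1-p)*0.000000] = 0.691660; exercise = 0.000000; V(1,1) = max -> 0.691660
  V(0,0) = exp(-r*dt) * [p*21.133387 + (1-p)*0.691660] = 8.132402; exercise = 1.900000; V(0,0) = max -> 8.132402


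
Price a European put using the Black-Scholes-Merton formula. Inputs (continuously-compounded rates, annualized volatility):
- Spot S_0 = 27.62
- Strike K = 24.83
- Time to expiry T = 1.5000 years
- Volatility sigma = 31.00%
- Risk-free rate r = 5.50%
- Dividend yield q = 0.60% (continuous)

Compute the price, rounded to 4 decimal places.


Answer: Price = 1.9382

Derivation:
d1 = (ln(S/K) + (r - q + 0.5*sigma^2) * T) / (sigma * sqrt(T)) = 0.66389745
d2 = d1 - sigma * sqrt(T) = 0.28422654
exp(-rT) = 0.92081144; exp(-qT) = 0.99104038
P = K * exp(-rT) * N(-d2) - S_0 * exp(-qT) * N(-d1)
N(-d1) = 0.25337797; N(-d2) = 0.38811839
P = 24.8300 * 0.92081144 * 0.38811839 - 27.6200 * 0.99104038 * 0.25337797 = 1.9382


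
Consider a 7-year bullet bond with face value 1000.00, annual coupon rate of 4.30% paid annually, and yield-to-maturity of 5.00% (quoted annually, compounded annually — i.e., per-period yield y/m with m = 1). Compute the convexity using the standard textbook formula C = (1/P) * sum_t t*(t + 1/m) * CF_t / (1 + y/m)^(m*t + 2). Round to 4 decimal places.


Answer: Convexity = 42.8580

Derivation:
Coupon per period c = face * coupon_rate / m = 43.000000
Periods per year m = 1; per-period yield y/m = 0.050000
Number of cashflows N = 7
Cashflows (t years, CF_t, discount factor 1/(1+y/m)^(m*t), PV):
  t = 1.0000: CF_t = 43.000000, DF = 0.952381, PV = 40.952381
  t = 2.0000: CF_t = 43.000000, DF = 0.907029, PV = 39.002268
  t = 3.0000: CF_t = 43.000000, DF = 0.863838, PV = 37.145017
  t = 4.0000: CF_t = 43.000000, DF = 0.822702, PV = 35.376206
  t = 5.0000: CF_t = 43.000000, DF = 0.783526, PV = 33.691625
  t = 6.0000: CF_t = 43.000000, DF = 0.746215, PV = 32.087262
  t = 7.0000: CF_t = 1043.000000, DF = 0.710681, PV = 741.240627
Price P = sum_t PV_t = 959.495386
Convexity numerator sum_t t*(t + 1/m) * CF_t / (1+y/m)^(m*t + 2):
  t = 1.0000: term = 74.290033
  t = 2.0000: term = 212.257238
  t = 3.0000: term = 404.299502
  t = 4.0000: term = 641.745241
  t = 5.0000: term = 916.778916
  t = 6.0000: term = 1222.371888
  t = 7.0000: term = 37650.317578
Convexity = (1/P) * sum = 41122.060397 / 959.495386 = 42.858007


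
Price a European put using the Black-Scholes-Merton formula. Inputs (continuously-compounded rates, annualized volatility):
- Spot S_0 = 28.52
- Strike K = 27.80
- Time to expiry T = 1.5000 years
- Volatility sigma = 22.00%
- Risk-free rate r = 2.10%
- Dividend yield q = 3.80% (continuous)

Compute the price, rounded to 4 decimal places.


d1 = (ln(S/K) + (r - q + 0.5*sigma^2) * T) / (sigma * sqrt(T)) = 0.13498015
d2 = d1 - sigma * sqrt(T) = -0.13446372
exp(-rT) = 0.96899096; exp(-qT) = 0.94459407
P = K * exp(-rT) * N(-d2) - S_0 * exp(-qT) * N(-d1)
N(-d1) = 0.44631378; N(-d2) = 0.55348205
P = 27.8000 * 0.96899096 * 0.55348205 - 28.5200 * 0.94459407 * 0.44631378 = 2.8861

Answer: Price = 2.8861


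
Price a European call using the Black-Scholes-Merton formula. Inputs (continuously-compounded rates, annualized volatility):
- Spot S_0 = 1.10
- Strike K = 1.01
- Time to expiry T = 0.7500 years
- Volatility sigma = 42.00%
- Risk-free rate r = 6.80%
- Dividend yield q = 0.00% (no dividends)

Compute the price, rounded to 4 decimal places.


d1 = (ln(S/K) + (r - q + 0.5*sigma^2) * T) / (sigma * sqrt(T)) = 0.55675769
d2 = d1 - sigma * sqrt(T) = 0.19302702
exp(-rT) = 0.95027867; exp(-qT) = 1.00000000
C = S_0 * exp(-qT) * N(d1) - K * exp(-rT) * N(d2)
N(d1) = 0.71115350; N(d2) = 0.57653110
C = 1.1000 * 1.00000000 * 0.71115350 - 1.0100 * 0.95027867 * 0.57653110 = 0.2289

Answer: Price = 0.2289


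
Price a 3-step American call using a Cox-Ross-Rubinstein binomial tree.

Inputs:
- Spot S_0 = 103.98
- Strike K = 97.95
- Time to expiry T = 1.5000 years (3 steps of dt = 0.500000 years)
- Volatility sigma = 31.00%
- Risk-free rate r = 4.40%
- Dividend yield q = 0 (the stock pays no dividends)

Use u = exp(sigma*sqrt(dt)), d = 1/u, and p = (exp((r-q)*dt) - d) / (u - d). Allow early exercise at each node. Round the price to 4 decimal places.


dt = T/N = 0.500000
u = exp(sigma*sqrt(dt)) = 1.245084; d = 1/u = 0.803159
p = (exp((r-q)*dt) - d) / (u - d) = 0.495751
Discount per step: exp(-r*dt) = 0.978240
Stock lattice S(k, i) with i counting down-moves:
  k=0: S(0,0) = 103.9800
  k=1: S(1,0) = 129.4638; S(1,1) = 83.5124
  k=2: S(2,0) = 161.1934; S(2,1) = 103.9800; S(2,2) = 67.0737
  k=3: S(3,0) = 200.6993; S(3,1) = 129.4638; S(3,2) = 83.5124; S(3,3) = 53.8708
Terminal payoffs V(N, i) = max(S_T - K, 0):
  V(3,0) = 102.749322; V(3,1) = 31.513848; V(3,2) = 0.000000; V(3,3) = 0.000000
Backward induction: V(k, i) = exp(-r*dt) * [p * V(k+1, i) + (1-p) * V(k+1, i+1)]; then take max(V_cont, immediate exercise) for American.
  V(2,0) = exp(-r*dt) * [p*102.749322 + (1-p)*31.513848] = 65.374751; exercise = 63.243382; V(2,0) = max -> 65.374751
  V(2,1) = exp(-r*dt) * [p*31.513848 + (1-p)*0.000000] = 15.283080; exercise = 6.030000; V(2,1) = max -> 15.283080
  V(2,2) = exp(-r*dt) * [p*0.000000 + (1-p)*0.000000] = 0.000000; exercise = 0.000000; V(2,2) = max -> 0.000000
  V(1,0) = exp(-r*dt) * [p*65.374751 + (1-p)*15.283080] = 39.243179; exercise = 31.513848; V(1,0) = max -> 39.243179
  V(1,1) = exp(-r*dt) * [p*15.283080 + (1-p)*0.000000] = 7.411743; exercise = 0.000000; V(1,1) = max -> 7.411743
  V(0,0) = exp(-r*dt) * [p*39.243179 + (1-p)*7.411743] = 22.687564; exercise = 6.030000; V(0,0) = max -> 22.687564

Answer: Price = V(0,0) = 22.6876


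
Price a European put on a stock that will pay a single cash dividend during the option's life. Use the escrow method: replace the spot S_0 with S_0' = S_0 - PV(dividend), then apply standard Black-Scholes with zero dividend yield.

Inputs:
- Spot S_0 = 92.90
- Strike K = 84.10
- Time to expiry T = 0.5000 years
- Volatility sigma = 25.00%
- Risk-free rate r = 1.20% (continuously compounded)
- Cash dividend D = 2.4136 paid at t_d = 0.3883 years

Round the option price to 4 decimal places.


Answer: Price = 3.2856

Derivation:
PV(D) = D * exp(-r * t_d) = 2.4136 * 0.99535124 = 2.40237975
S_0' = S_0 - PV(D) = 92.9000 - 2.40237975 = 90.49762025
d1 = (ln(S_0'/K) + (r + sigma^2/2)*T) / (sigma*sqrt(T)) = 0.53707299
d2 = d1 - sigma*sqrt(T) = 0.36029629
exp(-rT) = 0.99401796
N(-d1) = 0.29560860; N(-d2) = 0.35931279
P = K * exp(-rT) * N(-d2) - S_0' * N(-d1) = 84.1000 * 0.99401796 * 0.35931279 - 90.49762025 * 0.29560860 = 3.2856


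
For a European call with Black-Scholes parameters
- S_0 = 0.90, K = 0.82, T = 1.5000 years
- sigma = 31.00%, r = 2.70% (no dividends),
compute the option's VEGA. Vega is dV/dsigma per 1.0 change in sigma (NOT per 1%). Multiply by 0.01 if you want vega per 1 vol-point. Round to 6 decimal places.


Answer: Vega = 0.379735

Derivation:
d1 = 0.5416939185; d2 = 0.1620230084
phi(d1) = 0.3445022409; exp(-qT) = 1.0000000000; exp(-rT) = 0.9603091645
Vega = S * exp(-qT) * phi(d1) * sqrt(T) = 0.9000 * 1.0000000000 * 0.3445022409 * 1.2247448714 = 0.379735


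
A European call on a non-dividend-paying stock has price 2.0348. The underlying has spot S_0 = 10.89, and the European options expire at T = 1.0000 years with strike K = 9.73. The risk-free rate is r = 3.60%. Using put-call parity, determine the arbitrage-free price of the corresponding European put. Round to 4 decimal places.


Put-call parity: C - P = S_0 * exp(-qT) - K * exp(-rT).
S_0 * exp(-qT) = 10.8900 * 1.00000000 = 10.89000000
K * exp(-rT) = 9.7300 * 0.96464029 = 9.38595006
P = C - S*exp(-qT) + K*exp(-rT)
P = 2.0348 - 10.89000000 + 9.38595006 = 0.5308

Answer: Put price = 0.5308


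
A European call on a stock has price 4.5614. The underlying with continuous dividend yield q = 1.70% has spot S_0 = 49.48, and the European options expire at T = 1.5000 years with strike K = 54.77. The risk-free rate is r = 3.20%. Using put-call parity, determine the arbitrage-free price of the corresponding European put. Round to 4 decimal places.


Answer: Put price = 8.5303

Derivation:
Put-call parity: C - P = S_0 * exp(-qT) - K * exp(-rT).
S_0 * exp(-qT) = 49.4800 * 0.97482238 = 48.23421131
K * exp(-rT) = 54.7700 * 0.95313379 = 52.20313752
P = C - S*exp(-qT) + K*exp(-rT)
P = 4.5614 - 48.23421131 + 52.20313752 = 8.5303


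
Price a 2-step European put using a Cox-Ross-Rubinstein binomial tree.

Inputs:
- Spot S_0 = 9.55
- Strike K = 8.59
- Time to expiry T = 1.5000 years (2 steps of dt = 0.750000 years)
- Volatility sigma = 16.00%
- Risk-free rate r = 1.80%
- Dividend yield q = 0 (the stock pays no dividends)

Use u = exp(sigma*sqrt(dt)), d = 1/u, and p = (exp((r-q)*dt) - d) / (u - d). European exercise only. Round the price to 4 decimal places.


dt = T/N = 0.750000
u = exp(sigma*sqrt(dt)) = 1.148623; d = 1/u = 0.870607
p = (exp((r-q)*dt) - d) / (u - d) = 0.514302
Discount per step: exp(-r*dt) = 0.986591
Stock lattice S(k, i) with i counting down-moves:
  k=0: S(0,0) = 9.5500
  k=1: S(1,0) = 10.9694; S(1,1) = 8.3143
  k=2: S(2,0) = 12.5997; S(2,1) = 9.5500; S(2,2) = 7.2385
Terminal payoffs V(N, i) = max(K - S_T, 0):
  V(2,0) = 0.000000; V(2,1) = 0.000000; V(2,2) = 1.351507
Backward induction: V(k, i) = exp(-r*dt) * [p * V(k+1, i) + (1-p) * V(k+1, i+1)].
  V(1,0) = exp(-r*dt) * [p*0.000000 + (1-p)*0.000000] = 0.000000
  V(1,1) = exp(-r*dt) * [p*0.000000 + (1-p)*1.351507] = 0.647622
  V(0,0) = exp(-r*dt) * [p*0.000000 + (1-p)*0.647622] = 0.310331

Answer: Price = V(0,0) = 0.3103
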